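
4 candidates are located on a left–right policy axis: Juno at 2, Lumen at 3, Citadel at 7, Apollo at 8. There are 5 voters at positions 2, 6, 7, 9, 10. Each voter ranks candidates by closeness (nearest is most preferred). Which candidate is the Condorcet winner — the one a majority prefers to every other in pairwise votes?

Citadel

With single-peaked preferences on a line, the Condorcet winner is the candidate closest to the median voter.
The median voter (position 7) is closest to Citadel at 7.
Check: Citadel vs Juno — voters closer to Citadel: 4 of 5.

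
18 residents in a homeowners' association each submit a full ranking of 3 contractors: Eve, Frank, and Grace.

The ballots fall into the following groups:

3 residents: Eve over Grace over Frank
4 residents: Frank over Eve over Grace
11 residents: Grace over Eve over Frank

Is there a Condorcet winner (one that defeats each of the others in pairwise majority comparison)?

Head-to-head results (18 voters total):
Eve vs Frank: Eve wins 14–4.
Eve vs Grace: Grace wins 11–7.
Frank vs Grace: Grace wins 14–4.
Grace beats each rival — Eve (11–7), Frank (14–4) — so Grace is the Condorcet winner.

Yes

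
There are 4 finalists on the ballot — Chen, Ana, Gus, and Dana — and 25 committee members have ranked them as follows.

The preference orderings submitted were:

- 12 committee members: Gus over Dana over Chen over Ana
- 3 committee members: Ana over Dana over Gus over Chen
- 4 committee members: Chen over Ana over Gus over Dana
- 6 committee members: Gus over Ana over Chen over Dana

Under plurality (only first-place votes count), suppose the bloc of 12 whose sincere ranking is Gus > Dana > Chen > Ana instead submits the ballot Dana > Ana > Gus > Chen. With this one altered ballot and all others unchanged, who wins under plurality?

First-place totals with the altered ballot: Chen 4, Ana 3, Gus 6, Dana 12.
The switch changes the winner from Gus to Dana.

Dana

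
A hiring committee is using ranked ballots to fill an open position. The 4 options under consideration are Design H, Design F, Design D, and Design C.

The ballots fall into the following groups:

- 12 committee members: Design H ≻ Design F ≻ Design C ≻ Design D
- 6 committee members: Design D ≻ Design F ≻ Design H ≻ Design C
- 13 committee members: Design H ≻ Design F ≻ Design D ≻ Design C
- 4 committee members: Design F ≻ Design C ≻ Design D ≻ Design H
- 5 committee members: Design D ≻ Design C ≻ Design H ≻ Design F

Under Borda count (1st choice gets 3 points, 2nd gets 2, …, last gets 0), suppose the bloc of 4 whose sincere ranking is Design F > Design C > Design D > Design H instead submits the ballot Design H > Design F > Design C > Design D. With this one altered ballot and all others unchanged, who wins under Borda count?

Borda totals with the altered ballot: Design H 98, Design F 70, Design D 46, Design C 26.
The winner is unchanged: still Design H.

Design H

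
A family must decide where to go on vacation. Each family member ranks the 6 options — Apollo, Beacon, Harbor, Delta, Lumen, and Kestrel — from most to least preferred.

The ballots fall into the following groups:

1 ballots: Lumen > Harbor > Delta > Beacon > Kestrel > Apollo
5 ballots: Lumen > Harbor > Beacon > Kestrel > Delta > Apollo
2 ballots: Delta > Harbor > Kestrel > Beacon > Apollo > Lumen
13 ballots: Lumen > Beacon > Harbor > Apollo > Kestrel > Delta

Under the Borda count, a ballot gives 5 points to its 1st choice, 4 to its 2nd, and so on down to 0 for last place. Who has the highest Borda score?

Lumen

Borda scores:
  Apollo: 0 + 5·0 + 2·1 + 13·2 = 28
  Beacon: 2 + 5·3 + 2·2 + 13·4 = 73
  Harbor: 4 + 5·4 + 2·4 + 13·3 = 71
  Delta: 3 + 5·1 + 2·5 + 13·0 = 18
  Lumen: 5 + 5·5 + 2·0 + 13·5 = 95
  Kestrel: 1 + 5·2 + 2·3 + 13·1 = 30
Lumen has the highest total.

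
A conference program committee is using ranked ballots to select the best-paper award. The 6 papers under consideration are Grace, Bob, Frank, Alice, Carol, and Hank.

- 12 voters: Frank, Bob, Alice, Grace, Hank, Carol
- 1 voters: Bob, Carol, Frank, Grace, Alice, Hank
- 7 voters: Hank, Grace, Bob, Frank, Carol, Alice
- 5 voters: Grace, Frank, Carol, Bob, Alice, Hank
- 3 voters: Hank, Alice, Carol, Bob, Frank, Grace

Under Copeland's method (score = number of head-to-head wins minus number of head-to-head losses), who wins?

Frank

Pairwise results:
  Grace vs Bob: Bob wins 16–12.
  Grace vs Frank: Frank wins 16–12.
  Grace vs Alice: Alice wins 15–13.
  Grace vs Carol: Grace wins 24–4.
  Grace vs Hank: Grace wins 18–10.
  Bob vs Frank: Frank wins 17–11.
  Bob vs Alice: Bob wins 25–3.
  Bob vs Carol: Bob wins 20–8.
  Bob vs Hank: Bob wins 18–10.
  Frank vs Alice: Frank wins 25–3.
  Frank vs Carol: Frank wins 24–4.
  Frank vs Hank: Frank wins 18–10.
  Alice vs Carol: Alice wins 15–13.
  Alice vs Hank: Alice wins 18–10.
  Carol vs Hank: Hank wins 22–6.
Copeland scores (wins − losses):
  Grace: 2 − 3 = -1
  Bob: 4 − 1 = 3
  Frank: 5 − 0 = 5
  Alice: 3 − 2 = 1
  Carol: 0 − 5 = -5
  Hank: 1 − 4 = -3
Frank has the best Copeland score.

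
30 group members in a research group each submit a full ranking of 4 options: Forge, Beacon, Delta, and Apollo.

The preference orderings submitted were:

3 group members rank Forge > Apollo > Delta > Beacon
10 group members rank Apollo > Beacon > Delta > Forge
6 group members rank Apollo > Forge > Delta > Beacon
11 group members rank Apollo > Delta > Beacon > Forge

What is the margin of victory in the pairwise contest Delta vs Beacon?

Ballots ranking Delta above Beacon: 3+6+11 = 20.
Ballots ranking Beacon above Delta: 10.
Delta wins 20–10, a margin of 10.

10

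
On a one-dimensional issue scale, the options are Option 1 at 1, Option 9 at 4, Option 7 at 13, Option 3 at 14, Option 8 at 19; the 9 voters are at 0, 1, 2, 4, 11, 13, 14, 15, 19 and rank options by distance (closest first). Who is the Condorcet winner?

With single-peaked preferences on a line, the Condorcet winner is the candidate closest to the median voter.
The median voter (position 11) is closest to Option 7 at 13.
Check: Option 7 vs Option 3 — voters closer to Option 7: 6 of 9.

Option 7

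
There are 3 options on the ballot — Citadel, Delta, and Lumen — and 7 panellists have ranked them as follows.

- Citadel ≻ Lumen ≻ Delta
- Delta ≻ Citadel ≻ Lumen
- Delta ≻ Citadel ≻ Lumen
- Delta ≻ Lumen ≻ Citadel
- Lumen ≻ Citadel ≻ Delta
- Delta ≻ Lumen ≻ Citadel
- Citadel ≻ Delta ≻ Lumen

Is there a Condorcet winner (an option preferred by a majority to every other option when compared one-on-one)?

Yes

Head-to-head results (7 voters total):
Citadel vs Delta: Delta wins 4–3.
Citadel vs Lumen: Citadel wins 4–3.
Delta vs Lumen: Delta wins 5–2.
Delta beats each rival — Citadel (4–3), Lumen (5–2) — so Delta is the Condorcet winner.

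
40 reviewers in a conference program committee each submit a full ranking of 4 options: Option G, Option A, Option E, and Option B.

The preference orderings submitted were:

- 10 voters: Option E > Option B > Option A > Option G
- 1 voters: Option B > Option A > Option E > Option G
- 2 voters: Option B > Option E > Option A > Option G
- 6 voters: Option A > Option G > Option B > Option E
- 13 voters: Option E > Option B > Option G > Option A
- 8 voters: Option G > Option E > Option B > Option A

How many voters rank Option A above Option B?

6

Ballots ranking Option A above Option B: 6.
Ballots ranking Option B above Option A: 10+1+2+13+8 = 34.
So 6 of 40 voters prefer Option A to Option B.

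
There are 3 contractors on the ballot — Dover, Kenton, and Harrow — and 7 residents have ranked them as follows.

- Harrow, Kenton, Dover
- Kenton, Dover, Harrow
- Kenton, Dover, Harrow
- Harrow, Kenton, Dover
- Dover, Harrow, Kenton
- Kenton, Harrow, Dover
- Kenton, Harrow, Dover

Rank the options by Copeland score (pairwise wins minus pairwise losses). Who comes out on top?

Pairwise results:
  Dover vs Kenton: Kenton wins 6–1.
  Dover vs Harrow: Harrow wins 4–3.
  Kenton vs Harrow: Kenton wins 4–3.
Copeland scores (wins − losses):
  Dover: 0 − 2 = -2
  Kenton: 2 − 0 = 2
  Harrow: 1 − 1 = 0
Kenton has the best Copeland score.

Kenton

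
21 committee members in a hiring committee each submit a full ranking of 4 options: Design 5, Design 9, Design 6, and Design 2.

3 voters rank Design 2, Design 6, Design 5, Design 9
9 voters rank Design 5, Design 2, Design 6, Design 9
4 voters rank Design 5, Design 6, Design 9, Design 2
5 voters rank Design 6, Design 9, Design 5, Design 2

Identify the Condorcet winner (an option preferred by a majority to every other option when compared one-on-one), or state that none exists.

Design 5

Head-to-head results (21 voters total):
Design 5 vs Design 9: Design 5 wins 16–5.
Design 5 vs Design 6: Design 5 wins 13–8.
Design 5 vs Design 2: Design 5 wins 18–3.
Design 9 vs Design 6: Design 6 wins 21–0.
Design 9 vs Design 2: Design 2 wins 12–9.
Design 6 vs Design 2: Design 2 wins 12–9.
Design 5 beats each rival — Design 9 (16–5), Design 6 (13–8), Design 2 (18–3) — so Design 5 is the Condorcet winner.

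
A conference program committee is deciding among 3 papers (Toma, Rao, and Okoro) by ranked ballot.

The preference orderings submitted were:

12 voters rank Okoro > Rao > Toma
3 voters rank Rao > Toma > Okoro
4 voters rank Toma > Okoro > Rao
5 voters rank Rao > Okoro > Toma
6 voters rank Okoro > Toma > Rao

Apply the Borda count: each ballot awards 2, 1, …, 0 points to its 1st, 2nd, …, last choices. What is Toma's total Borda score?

17

Borda scores:
  Toma: 12·0 + 3·1 + 4·2 + 5·0 + 6·1 = 17
  Rao: 12·1 + 3·2 + 4·0 + 5·2 + 6·0 = 28
  Okoro: 12·2 + 3·0 + 4·1 + 5·1 + 6·2 = 45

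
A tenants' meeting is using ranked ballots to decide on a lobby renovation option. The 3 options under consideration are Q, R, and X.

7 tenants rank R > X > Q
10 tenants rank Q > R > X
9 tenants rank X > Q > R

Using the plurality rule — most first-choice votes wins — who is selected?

Q

First-place vote totals:
  Q: 10
  R: 7
  X: 9
Q has the most first-place votes.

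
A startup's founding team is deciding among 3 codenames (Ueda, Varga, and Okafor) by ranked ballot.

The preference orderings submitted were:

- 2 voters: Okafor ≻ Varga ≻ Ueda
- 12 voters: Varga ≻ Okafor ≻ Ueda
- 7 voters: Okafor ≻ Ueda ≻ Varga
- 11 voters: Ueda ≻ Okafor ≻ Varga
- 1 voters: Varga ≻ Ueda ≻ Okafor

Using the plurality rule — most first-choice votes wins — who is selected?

Varga

First-place vote totals:
  Ueda: 11
  Varga: 13
  Okafor: 9
Varga has the most first-place votes.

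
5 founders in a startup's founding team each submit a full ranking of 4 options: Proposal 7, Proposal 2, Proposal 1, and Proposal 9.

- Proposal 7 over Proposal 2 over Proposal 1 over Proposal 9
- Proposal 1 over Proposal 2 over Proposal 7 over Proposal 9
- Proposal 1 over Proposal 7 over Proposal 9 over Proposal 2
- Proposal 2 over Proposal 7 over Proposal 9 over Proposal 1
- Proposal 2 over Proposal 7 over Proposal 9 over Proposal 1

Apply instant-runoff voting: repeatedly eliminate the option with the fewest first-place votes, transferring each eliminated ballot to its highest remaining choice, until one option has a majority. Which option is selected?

Round 1: Proposal 2 2, Proposal 1 2, Proposal 7 1, Proposal 9 0. Proposal 9 has the fewest and is eliminated.
Round 2: Proposal 2 2, Proposal 1 2, Proposal 7 1. Proposal 7 has the fewest and is eliminated.
Round 3: Proposal 2 3, Proposal 1 2. Proposal 2 has a majority.

Proposal 2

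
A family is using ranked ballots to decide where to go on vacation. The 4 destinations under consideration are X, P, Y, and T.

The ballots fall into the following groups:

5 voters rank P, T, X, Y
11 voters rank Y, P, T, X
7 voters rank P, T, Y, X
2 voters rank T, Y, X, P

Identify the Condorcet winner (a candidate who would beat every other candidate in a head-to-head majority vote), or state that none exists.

Head-to-head results (25 voters total):
X vs P: P wins 23–2.
X vs Y: Y wins 20–5.
X vs T: T wins 25–0.
P vs Y: Y wins 13–12.
P vs T: P wins 23–2.
Y vs T: T wins 14–11.
No candidate beats all others: P beats T beats Y beats P, a majority cycle.

There is no Condorcet winner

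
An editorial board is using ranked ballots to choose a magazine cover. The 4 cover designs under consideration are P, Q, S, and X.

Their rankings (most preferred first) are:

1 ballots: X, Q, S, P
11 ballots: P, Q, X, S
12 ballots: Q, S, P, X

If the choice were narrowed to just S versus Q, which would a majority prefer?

Q

Ballots ranking S above Q: 0.
Ballots ranking Q above S: 1+11+12 = 24.
Q wins the head-to-head, 24–0.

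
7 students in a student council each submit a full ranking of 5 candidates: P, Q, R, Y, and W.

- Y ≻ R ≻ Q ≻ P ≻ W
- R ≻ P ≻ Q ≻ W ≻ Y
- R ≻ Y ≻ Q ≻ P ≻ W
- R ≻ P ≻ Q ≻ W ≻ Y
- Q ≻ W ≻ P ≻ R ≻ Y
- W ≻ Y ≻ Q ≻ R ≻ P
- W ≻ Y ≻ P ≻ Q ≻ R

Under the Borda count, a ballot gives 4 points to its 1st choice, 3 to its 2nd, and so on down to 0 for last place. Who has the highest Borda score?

Borda scores:
  P: 1 + 3 + 1 + 3 + 2 + 0 + 2 = 12
  Q: 2 + 2 + 2 + 2 + 4 + 2 + 1 = 15
  R: 3 + 4 + 4 + 4 + 1 + 1 + 0 = 17
  Y: 4 + 0 + 3 + 0 + 0 + 3 + 3 = 13
  W: 0 + 1 + 0 + 1 + 3 + 4 + 4 = 13
R has the highest total.

R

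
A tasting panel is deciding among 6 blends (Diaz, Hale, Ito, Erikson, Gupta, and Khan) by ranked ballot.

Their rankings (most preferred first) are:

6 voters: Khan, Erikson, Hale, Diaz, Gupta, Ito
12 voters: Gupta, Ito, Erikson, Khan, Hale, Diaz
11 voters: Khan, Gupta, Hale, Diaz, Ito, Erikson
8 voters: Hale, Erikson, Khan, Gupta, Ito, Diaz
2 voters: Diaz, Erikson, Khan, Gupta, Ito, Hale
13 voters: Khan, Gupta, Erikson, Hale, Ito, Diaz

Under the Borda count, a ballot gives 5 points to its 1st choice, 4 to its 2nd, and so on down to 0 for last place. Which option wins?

Khan

Borda scores:
  Diaz: 6·2 + 12·0 + 11·2 + 8·0 + 2·5 + 13·0 = 44
  Hale: 6·3 + 12·1 + 11·3 + 8·5 + 2·0 + 13·2 = 129
  Ito: 6·0 + 12·4 + 11·1 + 8·1 + 2·1 + 13·1 = 82
  Erikson: 6·4 + 12·3 + 11·0 + 8·4 + 2·4 + 13·3 = 139
  Gupta: 6·1 + 12·5 + 11·4 + 8·2 + 2·2 + 13·4 = 182
  Khan: 6·5 + 12·2 + 11·5 + 8·3 + 2·3 + 13·5 = 204
Khan has the highest total.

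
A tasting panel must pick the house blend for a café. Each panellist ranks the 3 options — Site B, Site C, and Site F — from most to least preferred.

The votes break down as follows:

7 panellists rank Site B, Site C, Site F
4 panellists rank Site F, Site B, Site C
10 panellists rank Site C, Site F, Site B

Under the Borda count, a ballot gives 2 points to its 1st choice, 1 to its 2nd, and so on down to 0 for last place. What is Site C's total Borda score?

Borda scores:
  Site B: 7·2 + 4·1 + 10·0 = 18
  Site C: 7·1 + 4·0 + 10·2 = 27
  Site F: 7·0 + 4·2 + 10·1 = 18

27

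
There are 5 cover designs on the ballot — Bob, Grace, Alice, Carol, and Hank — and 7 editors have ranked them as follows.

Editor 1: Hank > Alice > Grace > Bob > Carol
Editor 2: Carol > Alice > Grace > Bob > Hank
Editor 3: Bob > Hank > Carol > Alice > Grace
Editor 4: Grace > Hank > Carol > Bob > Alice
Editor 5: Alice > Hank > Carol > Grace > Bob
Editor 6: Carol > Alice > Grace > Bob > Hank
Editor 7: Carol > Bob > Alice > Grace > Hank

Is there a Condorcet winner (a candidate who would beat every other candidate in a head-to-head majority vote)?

No

Head-to-head results (7 voters total):
Bob vs Grace: Grace wins 5–2.
Bob vs Alice: Alice wins 4–3.
Bob vs Carol: Carol wins 5–2.
Bob vs Hank: Bob wins 4–3.
Grace vs Alice: Alice wins 6–1.
Grace vs Carol: Carol wins 5–2.
Grace vs Hank: Grace wins 4–3.
Alice vs Carol: Carol wins 5–2.
Alice vs Hank: Alice wins 4–3.
Carol vs Hank: Hank wins 4–3.
No candidate beats all others: Bob beats Hank beats Carol beats Bob, a majority cycle.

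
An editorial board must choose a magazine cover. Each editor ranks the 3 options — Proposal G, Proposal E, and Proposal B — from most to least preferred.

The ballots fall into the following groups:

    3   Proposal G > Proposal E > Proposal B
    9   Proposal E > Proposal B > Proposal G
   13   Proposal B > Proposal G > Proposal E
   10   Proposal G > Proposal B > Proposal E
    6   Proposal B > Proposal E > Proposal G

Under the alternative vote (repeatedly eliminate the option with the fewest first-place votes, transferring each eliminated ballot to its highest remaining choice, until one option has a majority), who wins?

Proposal B

Round 1: Proposal B 19, Proposal G 13, Proposal E 9. Proposal E has the fewest and is eliminated.
Round 2: Proposal B 28, Proposal G 13. Proposal B has a majority.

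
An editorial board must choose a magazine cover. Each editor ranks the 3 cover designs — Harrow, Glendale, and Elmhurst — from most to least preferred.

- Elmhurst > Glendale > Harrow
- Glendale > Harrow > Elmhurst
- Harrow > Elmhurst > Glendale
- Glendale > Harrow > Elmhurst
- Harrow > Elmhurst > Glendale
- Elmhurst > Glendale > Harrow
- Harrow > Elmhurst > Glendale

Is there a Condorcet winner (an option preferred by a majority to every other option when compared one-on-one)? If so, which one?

Head-to-head results (7 voters total):
Harrow vs Glendale: Glendale wins 4–3.
Harrow vs Elmhurst: Harrow wins 5–2.
Glendale vs Elmhurst: Elmhurst wins 5–2.
No candidate beats all others: Harrow beats Elmhurst beats Glendale beats Harrow, a majority cycle.

There is no Condorcet winner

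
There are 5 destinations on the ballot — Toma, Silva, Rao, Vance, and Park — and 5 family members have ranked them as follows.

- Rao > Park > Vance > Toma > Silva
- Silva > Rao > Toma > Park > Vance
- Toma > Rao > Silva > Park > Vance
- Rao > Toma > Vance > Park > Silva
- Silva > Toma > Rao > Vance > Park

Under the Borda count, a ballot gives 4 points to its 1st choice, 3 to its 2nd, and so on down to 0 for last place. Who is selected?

Borda scores:
  Toma: 1 + 2 + 4 + 3 + 3 = 13
  Silva: 0 + 4 + 2 + 0 + 4 = 10
  Rao: 4 + 3 + 3 + 4 + 2 = 16
  Vance: 2 + 0 + 0 + 2 + 1 = 5
  Park: 3 + 1 + 1 + 1 + 0 = 6
Rao has the highest total.

Rao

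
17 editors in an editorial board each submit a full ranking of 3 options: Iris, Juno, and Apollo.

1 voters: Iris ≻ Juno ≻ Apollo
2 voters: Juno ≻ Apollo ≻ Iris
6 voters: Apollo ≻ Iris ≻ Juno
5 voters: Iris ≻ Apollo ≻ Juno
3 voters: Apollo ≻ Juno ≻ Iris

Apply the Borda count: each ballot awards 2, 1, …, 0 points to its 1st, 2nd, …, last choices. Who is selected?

Borda scores:
  Iris: 2 + 2·0 + 6·1 + 5·2 + 3·0 = 18
  Juno: 1 + 2·2 + 6·0 + 5·0 + 3·1 = 8
  Apollo: 0 + 2·1 + 6·2 + 5·1 + 3·2 = 25
Apollo has the highest total.

Apollo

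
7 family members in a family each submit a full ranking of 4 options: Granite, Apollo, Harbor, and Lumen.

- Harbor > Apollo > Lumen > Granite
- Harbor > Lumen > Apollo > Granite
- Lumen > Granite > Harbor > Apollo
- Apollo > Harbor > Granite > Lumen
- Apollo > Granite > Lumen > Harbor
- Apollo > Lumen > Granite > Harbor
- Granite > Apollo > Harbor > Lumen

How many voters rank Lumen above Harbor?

3

Ballots ranking Lumen above Harbor: 3.
Ballots ranking Harbor above Lumen: 4.
So 3 of 7 voters prefer Lumen to Harbor.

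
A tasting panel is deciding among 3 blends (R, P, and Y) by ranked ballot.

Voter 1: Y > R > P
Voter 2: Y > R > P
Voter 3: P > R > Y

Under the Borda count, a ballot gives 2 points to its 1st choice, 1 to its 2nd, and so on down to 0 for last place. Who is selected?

Y

Borda scores:
  R: 1 + 1 + 1 = 3
  P: 0 + 0 + 2 = 2
  Y: 2 + 2 + 0 = 4
Y has the highest total.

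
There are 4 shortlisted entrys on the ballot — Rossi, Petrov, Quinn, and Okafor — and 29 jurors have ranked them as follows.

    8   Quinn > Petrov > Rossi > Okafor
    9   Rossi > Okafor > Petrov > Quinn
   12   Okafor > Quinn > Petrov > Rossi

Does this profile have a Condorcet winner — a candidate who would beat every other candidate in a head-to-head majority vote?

Head-to-head results (29 voters total):
Rossi vs Petrov: Petrov wins 20–9.
Rossi vs Quinn: Quinn wins 20–9.
Rossi vs Okafor: Rossi wins 17–12.
Petrov vs Quinn: Quinn wins 20–9.
Petrov vs Okafor: Okafor wins 21–8.
Quinn vs Okafor: Okafor wins 21–8.
No candidate beats all others: Rossi beats Okafor beats Petrov beats Rossi, a majority cycle.

No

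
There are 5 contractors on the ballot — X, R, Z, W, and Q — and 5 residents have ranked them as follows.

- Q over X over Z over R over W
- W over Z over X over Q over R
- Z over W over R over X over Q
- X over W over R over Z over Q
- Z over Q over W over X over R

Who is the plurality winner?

Z

First-place vote totals:
  X: 1
  R: 0
  Z: 2
  W: 1
  Q: 1
Z has the most first-place votes.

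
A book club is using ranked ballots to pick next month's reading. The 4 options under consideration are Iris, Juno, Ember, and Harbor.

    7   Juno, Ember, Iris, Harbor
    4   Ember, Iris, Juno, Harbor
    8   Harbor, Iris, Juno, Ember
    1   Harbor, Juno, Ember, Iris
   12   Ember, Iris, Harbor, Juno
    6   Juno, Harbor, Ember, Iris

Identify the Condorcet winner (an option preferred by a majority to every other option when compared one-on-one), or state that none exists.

No Condorcet winner

Head-to-head results (38 voters total):
Iris vs Juno: Iris wins 24–14.
Iris vs Ember: Ember wins 30–8.
Iris vs Harbor: Iris wins 23–15.
Juno vs Ember: Juno wins 22–16.
Juno vs Harbor: Harbor wins 21–17.
Ember vs Harbor: Ember wins 23–15.
No candidate beats all others: Iris beats Juno beats Ember beats Iris, a majority cycle.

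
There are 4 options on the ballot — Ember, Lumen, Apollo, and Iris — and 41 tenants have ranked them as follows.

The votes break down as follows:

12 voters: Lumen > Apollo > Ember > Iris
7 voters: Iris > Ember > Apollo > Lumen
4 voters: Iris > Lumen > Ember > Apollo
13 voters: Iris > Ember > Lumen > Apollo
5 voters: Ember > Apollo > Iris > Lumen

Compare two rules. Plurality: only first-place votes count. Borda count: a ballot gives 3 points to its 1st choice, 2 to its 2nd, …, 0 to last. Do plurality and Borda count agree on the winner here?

Plurality first-place counts: Ember 5, Lumen 12, Apollo 0, Iris 24 → Iris.
Borda totals: Ember 71, Lumen 57, Apollo 41, Iris 77 → Iris.
The two rules agree on Iris.

Yes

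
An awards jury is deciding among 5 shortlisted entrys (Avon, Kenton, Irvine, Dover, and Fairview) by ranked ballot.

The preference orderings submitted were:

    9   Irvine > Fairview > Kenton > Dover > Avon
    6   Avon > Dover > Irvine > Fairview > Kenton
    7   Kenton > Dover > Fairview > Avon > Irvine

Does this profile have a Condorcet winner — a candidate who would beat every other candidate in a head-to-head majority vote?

Head-to-head results (22 voters total):
Avon vs Kenton: Kenton wins 16–6.
Avon vs Irvine: Avon wins 13–9.
Avon vs Dover: Dover wins 16–6.
Avon vs Fairview: Fairview wins 16–6.
Kenton vs Irvine: Irvine wins 15–7.
Kenton vs Dover: Kenton wins 16–6.
Kenton vs Fairview: Fairview wins 15–7.
Irvine vs Dover: Dover wins 13–9.
Irvine vs Fairview: Irvine wins 15–7.
Dover vs Fairview: Dover wins 13–9.
No candidate beats all others: Avon beats Irvine beats Kenton beats Avon, a majority cycle.

No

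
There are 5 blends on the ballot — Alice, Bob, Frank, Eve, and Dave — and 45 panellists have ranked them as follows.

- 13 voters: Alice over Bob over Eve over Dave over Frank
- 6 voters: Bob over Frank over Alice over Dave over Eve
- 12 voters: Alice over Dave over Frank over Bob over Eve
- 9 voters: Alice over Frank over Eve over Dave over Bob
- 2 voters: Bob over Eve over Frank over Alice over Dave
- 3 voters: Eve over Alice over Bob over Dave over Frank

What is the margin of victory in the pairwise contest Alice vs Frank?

Ballots ranking Alice above Frank: 13+12+9+3 = 37.
Ballots ranking Frank above Alice: 6+2 = 8.
Alice wins 37–8, a margin of 29.

29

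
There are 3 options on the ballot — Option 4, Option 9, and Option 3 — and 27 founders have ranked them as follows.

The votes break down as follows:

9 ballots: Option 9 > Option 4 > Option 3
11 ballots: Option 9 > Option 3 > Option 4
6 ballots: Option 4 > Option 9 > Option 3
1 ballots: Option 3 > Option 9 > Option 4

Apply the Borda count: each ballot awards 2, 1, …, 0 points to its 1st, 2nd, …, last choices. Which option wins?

Borda scores:
  Option 4: 9·1 + 11·0 + 6·2 + 0 = 21
  Option 9: 9·2 + 11·2 + 6·1 + 1 = 47
  Option 3: 9·0 + 11·1 + 6·0 + 2 = 13
Option 9 has the highest total.

Option 9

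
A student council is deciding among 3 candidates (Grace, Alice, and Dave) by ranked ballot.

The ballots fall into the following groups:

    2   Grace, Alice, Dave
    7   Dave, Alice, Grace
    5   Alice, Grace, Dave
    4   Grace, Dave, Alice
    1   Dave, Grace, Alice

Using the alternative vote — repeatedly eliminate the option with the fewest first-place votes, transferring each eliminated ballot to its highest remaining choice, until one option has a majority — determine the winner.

Grace

Round 1: Dave 8, Grace 6, Alice 5. Alice has the fewest and is eliminated.
Round 2: Grace 11, Dave 8. Grace has a majority.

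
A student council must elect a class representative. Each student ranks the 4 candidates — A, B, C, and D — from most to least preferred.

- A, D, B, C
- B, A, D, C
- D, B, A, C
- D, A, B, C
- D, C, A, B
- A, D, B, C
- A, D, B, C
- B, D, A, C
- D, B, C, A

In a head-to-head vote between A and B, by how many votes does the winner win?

1

Ballots ranking A above B: 5.
Ballots ranking B above A: 4.
A wins 5–4, a margin of 1.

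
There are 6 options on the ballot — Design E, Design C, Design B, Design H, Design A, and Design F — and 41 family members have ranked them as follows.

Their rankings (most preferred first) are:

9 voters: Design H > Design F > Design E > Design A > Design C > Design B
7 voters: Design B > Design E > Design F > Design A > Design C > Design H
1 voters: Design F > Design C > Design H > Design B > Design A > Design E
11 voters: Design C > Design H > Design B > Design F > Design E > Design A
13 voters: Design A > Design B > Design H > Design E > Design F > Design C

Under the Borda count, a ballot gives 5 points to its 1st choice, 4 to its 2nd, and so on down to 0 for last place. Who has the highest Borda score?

Borda scores:
  Design E: 9·3 + 7·4 + 0 + 11·1 + 13·2 = 92
  Design C: 9·1 + 7·1 + 4 + 11·5 + 13·0 = 75
  Design B: 9·0 + 7·5 + 2 + 11·3 + 13·4 = 122
  Design H: 9·5 + 7·0 + 3 + 11·4 + 13·3 = 131
  Design A: 9·2 + 7·2 + 1 + 11·0 + 13·5 = 98
  Design F: 9·4 + 7·3 + 5 + 11·2 + 13·1 = 97
Design H has the highest total.

Design H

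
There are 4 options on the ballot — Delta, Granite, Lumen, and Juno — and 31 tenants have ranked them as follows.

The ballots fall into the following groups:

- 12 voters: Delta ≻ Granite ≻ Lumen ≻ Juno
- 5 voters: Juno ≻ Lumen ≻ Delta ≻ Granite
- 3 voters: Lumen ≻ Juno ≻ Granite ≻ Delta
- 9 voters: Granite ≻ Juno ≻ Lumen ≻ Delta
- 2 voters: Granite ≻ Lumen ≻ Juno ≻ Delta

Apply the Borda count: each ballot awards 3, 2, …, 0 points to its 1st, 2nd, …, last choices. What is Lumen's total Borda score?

44

Borda scores:
  Delta: 12·3 + 5·1 + 3·0 + 9·0 + 2·0 = 41
  Granite: 12·2 + 5·0 + 3·1 + 9·3 + 2·3 = 60
  Lumen: 12·1 + 5·2 + 3·3 + 9·1 + 2·2 = 44
  Juno: 12·0 + 5·3 + 3·2 + 9·2 + 2·1 = 41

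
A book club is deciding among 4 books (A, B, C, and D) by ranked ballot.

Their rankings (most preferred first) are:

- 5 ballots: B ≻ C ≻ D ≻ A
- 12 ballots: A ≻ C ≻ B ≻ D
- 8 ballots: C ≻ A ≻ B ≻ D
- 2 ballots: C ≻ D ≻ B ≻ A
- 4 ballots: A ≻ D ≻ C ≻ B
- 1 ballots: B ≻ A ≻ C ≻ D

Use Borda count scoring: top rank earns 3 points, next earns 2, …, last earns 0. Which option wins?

C

Borda scores:
  A: 5·0 + 12·3 + 8·2 + 2·0 + 4·3 + 2 = 66
  B: 5·3 + 12·1 + 8·1 + 2·1 + 4·0 + 3 = 40
  C: 5·2 + 12·2 + 8·3 + 2·3 + 4·1 + 1 = 69
  D: 5·1 + 12·0 + 8·0 + 2·2 + 4·2 + 0 = 17
C has the highest total.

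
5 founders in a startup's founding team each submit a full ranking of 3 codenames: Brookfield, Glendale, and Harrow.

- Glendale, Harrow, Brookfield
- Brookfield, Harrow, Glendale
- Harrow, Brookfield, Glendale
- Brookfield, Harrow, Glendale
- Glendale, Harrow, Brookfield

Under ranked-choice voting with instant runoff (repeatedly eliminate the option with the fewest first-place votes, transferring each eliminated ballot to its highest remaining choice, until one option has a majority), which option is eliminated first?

Harrow

Round 1: Brookfield 2, Glendale 2, Harrow 1. Harrow has the fewest and is eliminated.
Round 2: Brookfield 3, Glendale 2. Brookfield has a majority.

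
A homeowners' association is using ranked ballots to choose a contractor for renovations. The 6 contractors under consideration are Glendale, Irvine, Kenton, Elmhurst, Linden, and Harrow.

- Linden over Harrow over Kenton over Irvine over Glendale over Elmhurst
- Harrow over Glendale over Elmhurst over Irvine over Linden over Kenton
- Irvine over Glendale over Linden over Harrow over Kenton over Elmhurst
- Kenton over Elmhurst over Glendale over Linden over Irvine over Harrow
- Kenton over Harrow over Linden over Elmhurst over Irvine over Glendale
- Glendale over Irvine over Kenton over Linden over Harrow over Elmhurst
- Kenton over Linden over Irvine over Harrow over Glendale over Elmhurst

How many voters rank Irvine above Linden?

Ballots ranking Irvine above Linden: 3.
Ballots ranking Linden above Irvine: 4.
So 3 of 7 voters prefer Irvine to Linden.

3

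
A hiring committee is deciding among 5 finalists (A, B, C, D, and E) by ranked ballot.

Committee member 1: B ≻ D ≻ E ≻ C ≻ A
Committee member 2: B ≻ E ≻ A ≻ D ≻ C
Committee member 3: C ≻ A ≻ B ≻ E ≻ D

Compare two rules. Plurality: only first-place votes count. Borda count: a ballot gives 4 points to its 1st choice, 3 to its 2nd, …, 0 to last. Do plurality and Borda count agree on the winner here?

Yes

Plurality first-place counts: A 0, B 2, C 1, D 0, E 0 → B.
Borda totals: A 5, B 10, C 5, D 4, E 6 → B.
The two rules agree on B.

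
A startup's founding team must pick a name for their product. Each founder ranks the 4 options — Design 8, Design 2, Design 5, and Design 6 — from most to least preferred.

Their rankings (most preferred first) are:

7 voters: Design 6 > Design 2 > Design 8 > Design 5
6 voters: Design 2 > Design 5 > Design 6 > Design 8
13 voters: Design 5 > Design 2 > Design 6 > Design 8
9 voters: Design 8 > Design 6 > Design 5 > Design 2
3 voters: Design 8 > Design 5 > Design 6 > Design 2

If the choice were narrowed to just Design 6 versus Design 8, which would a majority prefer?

Ballots ranking Design 6 above Design 8: 7+6+13 = 26.
Ballots ranking Design 8 above Design 6: 9+3 = 12.
Design 6 wins the head-to-head, 26–12.

Design 6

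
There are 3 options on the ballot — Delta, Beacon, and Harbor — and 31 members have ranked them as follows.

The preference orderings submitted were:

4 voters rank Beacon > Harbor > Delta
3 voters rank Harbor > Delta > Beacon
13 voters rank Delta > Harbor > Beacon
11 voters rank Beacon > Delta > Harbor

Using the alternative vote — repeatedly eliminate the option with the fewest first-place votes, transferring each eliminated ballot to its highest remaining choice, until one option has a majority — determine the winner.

Round 1: Beacon 15, Delta 13, Harbor 3. Harbor has the fewest and is eliminated.
Round 2: Delta 16, Beacon 15. Delta has a majority.

Delta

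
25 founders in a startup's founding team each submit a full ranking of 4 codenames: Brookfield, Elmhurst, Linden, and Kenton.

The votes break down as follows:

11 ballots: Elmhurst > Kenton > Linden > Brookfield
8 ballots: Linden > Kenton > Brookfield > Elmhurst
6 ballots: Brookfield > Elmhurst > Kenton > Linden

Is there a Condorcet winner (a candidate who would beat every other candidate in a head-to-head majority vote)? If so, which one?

Head-to-head results (25 voters total):
Brookfield vs Elmhurst: Brookfield wins 14–11.
Brookfield vs Linden: Linden wins 19–6.
Brookfield vs Kenton: Kenton wins 19–6.
Elmhurst vs Linden: Elmhurst wins 17–8.
Elmhurst vs Kenton: Elmhurst wins 17–8.
Linden vs Kenton: Kenton wins 17–8.
No candidate beats all others: Brookfield beats Elmhurst beats Linden beats Brookfield, a majority cycle.

No Condorcet winner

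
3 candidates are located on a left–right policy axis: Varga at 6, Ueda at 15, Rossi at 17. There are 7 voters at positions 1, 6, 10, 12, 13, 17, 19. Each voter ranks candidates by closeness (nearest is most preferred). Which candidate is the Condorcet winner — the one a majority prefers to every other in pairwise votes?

Ueda

With single-peaked preferences on a line, the Condorcet winner is the candidate closest to the median voter.
The median voter (position 12) is closest to Ueda at 15.
Check: Ueda vs Rossi — voters closer to Ueda: 5 of 7.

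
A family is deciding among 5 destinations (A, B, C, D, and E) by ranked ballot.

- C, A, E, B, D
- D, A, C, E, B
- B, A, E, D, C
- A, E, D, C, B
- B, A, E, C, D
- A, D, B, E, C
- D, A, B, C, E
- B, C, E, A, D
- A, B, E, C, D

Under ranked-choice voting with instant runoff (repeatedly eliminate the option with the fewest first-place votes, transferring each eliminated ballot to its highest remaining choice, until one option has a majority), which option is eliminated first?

Round 1: A 3, B 3, D 2, C 1, E 0. E has the fewest and is eliminated.
Round 2: A 3, B 3, D 2, C 1. C has the fewest and is eliminated.
Round 3: A 4, B 3, D 2. D has the fewest and is eliminated.
Round 4: A 6, B 3. A has a majority.

E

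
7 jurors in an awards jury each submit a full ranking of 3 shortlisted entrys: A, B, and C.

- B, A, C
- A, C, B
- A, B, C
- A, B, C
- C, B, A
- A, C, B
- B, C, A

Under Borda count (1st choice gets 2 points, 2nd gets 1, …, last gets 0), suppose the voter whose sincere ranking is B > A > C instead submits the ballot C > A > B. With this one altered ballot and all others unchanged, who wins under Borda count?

A

Borda totals with the altered ballot: A 9, B 5, C 7.
The winner is unchanged: still A.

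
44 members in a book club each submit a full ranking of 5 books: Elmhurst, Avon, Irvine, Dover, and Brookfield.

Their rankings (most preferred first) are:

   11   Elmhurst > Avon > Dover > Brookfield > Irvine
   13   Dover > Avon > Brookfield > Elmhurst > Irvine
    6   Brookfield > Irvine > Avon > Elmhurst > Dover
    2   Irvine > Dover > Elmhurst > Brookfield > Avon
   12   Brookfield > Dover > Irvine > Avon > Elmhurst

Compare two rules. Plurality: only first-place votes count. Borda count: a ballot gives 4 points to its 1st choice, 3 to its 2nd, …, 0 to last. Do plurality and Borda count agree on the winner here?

No

Plurality first-place counts: Elmhurst 11, Avon 0, Irvine 2, Dover 13, Brookfield 18 → Brookfield.
Borda totals: Elmhurst 67, Avon 96, Irvine 50, Dover 116, Brookfield 111 → Dover.
The two rules disagree: plurality picks Brookfield, Borda picks Dover.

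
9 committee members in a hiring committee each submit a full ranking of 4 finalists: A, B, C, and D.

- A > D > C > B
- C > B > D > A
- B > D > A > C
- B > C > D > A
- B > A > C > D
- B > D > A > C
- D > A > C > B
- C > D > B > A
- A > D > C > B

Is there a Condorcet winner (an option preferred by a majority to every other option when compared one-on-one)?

No

Head-to-head results (9 voters total):
A vs B: B wins 6–3.
A vs C: A wins 6–3.
A vs D: D wins 6–3.
B vs C: C wins 5–4.
B vs D: B wins 5–4.
C vs D: D wins 5–4.
No candidate beats all others: A beats C beats B beats A, a majority cycle.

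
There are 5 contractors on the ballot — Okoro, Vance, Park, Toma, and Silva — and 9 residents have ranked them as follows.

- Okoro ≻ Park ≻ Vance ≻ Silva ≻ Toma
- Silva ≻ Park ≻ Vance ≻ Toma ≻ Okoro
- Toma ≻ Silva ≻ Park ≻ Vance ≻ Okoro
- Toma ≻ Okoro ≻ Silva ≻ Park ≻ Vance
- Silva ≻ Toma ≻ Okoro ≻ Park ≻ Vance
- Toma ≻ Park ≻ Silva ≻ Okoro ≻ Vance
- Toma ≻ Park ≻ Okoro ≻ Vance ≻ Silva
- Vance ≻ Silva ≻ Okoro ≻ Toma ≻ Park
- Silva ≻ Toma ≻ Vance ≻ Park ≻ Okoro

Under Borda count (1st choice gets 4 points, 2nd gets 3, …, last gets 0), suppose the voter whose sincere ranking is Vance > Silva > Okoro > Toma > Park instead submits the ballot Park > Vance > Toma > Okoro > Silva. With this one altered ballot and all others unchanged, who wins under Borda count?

Toma

Borda totals with the altered ballot: Okoro 13, Vance 11, Park 21, Toma 25, Silva 20.
The winner is unchanged: still Toma.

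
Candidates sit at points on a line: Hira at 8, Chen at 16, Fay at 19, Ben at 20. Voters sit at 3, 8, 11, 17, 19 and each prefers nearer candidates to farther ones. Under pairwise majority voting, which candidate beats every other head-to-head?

Hira

With single-peaked preferences on a line, the Condorcet winner is the candidate closest to the median voter.
The median voter (position 11) is closest to Hira at 8.
Check: Hira vs Fay — voters closer to Hira: 3 of 5.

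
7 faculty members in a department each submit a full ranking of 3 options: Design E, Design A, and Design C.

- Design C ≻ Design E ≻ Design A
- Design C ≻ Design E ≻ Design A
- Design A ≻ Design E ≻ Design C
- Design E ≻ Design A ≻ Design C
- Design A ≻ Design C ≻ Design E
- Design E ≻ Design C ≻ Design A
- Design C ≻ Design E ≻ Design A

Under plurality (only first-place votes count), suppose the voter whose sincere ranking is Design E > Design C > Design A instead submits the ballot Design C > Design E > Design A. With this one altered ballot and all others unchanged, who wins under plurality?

Design C

First-place totals with the altered ballot: Design E 1, Design A 2, Design C 4.
The winner is unchanged: still Design C.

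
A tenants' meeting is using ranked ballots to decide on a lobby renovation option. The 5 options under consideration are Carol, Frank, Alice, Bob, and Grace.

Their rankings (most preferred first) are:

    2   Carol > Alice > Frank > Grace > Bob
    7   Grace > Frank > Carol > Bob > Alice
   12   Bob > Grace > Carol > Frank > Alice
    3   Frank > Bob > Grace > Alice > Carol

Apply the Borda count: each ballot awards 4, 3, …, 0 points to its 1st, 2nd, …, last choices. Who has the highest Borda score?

Grace

Borda scores:
  Carol: 2·4 + 7·2 + 12·2 + 3·0 = 46
  Frank: 2·2 + 7·3 + 12·1 + 3·4 = 49
  Alice: 2·3 + 7·0 + 12·0 + 3·1 = 9
  Bob: 2·0 + 7·1 + 12·4 + 3·3 = 64
  Grace: 2·1 + 7·4 + 12·3 + 3·2 = 72
Grace has the highest total.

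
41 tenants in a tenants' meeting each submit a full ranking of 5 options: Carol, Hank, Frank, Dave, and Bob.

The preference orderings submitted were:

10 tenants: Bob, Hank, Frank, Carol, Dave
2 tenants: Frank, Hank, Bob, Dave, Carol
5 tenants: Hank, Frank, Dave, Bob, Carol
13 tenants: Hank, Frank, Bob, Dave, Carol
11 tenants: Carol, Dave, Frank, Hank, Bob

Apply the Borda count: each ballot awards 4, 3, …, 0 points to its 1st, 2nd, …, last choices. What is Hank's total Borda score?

119

Borda scores:
  Carol: 10·1 + 2·0 + 5·0 + 13·0 + 11·4 = 54
  Hank: 10·3 + 2·3 + 5·4 + 13·4 + 11·1 = 119
  Frank: 10·2 + 2·4 + 5·3 + 13·3 + 11·2 = 104
  Dave: 10·0 + 2·1 + 5·2 + 13·1 + 11·3 = 58
  Bob: 10·4 + 2·2 + 5·1 + 13·2 + 11·0 = 75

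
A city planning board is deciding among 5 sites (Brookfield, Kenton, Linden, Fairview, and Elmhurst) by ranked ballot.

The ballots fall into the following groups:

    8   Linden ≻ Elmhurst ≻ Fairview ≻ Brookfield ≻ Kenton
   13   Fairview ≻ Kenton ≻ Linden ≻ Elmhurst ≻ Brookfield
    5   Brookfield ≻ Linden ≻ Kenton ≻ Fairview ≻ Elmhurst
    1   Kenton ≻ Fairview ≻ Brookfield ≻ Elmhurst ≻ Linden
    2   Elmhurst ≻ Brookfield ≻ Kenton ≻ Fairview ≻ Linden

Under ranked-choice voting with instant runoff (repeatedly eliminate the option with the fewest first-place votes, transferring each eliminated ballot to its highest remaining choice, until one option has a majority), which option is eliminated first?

Kenton

Round 1: Fairview 13, Linden 8, Brookfield 5, Elmhurst 2, Kenton 1. Kenton has the fewest and is eliminated.
Round 2: Fairview 14, Linden 8, Brookfield 5, Elmhurst 2. Elmhurst has the fewest and is eliminated.
Round 3: Fairview 14, Linden 8, Brookfield 7. Brookfield has the fewest and is eliminated.
Round 4: Fairview 16, Linden 13. Fairview has a majority.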